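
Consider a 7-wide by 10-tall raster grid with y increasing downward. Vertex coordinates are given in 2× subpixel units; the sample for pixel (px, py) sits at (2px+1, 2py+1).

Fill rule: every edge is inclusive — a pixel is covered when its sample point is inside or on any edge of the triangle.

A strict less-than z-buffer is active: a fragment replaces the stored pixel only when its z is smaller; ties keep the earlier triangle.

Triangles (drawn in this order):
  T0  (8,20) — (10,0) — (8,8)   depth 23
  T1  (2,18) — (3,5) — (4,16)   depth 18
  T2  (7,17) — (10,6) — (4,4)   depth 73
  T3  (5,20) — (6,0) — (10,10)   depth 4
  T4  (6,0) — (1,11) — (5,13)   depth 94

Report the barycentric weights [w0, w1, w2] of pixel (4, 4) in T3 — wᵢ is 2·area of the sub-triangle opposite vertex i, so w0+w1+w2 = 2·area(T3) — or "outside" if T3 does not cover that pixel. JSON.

T0:
  2·area = 24  (B↔C swapped to make it positive)
  edge (8, 20)→(8, 8): d=(0,-12) inclusive
  edge (8, 8)→(10, 0): d=(2,-8) inclusive
  edge (10, 0)→(8, 20): d=(-2,20) inclusive
    (4,2)@(9, 5): e=[12,2,10] → █
    (5,2)@(11, 5): e=[36,18,-30] → ·
    (4,3)@(9, 7): e=[12,6,6] → █
    (5,3)@(11, 7): e=[36,22,-34] → ·
    (4,4)@(9, 9): e=[12,10,2] → █
    (5,4)@(11, 9): e=[36,26,-38] → ·
    (4,5)@(9, 11): e=[12,14,-2] → ·
  covered (3 px):
    · · · · · · ·
    · · · · · · ·
    · · · · █ · ·
    · · · · █ · ·
    · · · · █ · ·
    · · · · · · ·
    · · · · · · ·
    · · · · · · ·
    · · · · · · ·
    · · · · · · ·
T1:
  2·area = 24
  edge (2, 18)→(3, 5): d=(1,-13) inclusive
  edge (3, 5)→(4, 16): d=(1,11) inclusive
  edge (4, 16)→(2, 18): d=(-2,2) inclusive
    (1,2)@(3, 5): e=[0,0,24] → █  [on edge]
    (2,2)@(5, 5): e=[26,-22,20] → ·
    (1,3)@(3, 7): e=[2,2,20] → █
    (2,3)@(5, 7): e=[28,-20,16] → ·
    (6,3)@(13, 7): e=[132,-108,0] → ·  [on edge]
    (1,4)@(3, 9): e=[4,4,16] → █
    (2,4)@(5, 9): e=[30,-18,12] → ·
    (5,4)@(11, 9): e=[108,-84,0] → ·  [on edge]
    (1,5)@(3, 11): e=[6,6,12] → █
    (2,5)@(5, 11): e=[32,-16,8] → ·
    (4,5)@(9, 11): e=[84,-60,0] → ·  [on edge]
    (1,6)@(3, 13): e=[8,8,8] → █
    (3,6)@(7, 13): e=[60,-36,0] → ·  [on edge]
    (2,7)@(5, 15): e=[36,-12,0] → ·  [on edge]
    (1,8)@(3, 17): e=[12,12,0] → █  [on edge]
    (0,9)@(1, 19): e=[-12,36,0] → ·  [on edge]
  covered (7 px):
    · · · · · · ·
    · · · · · · ·
    · █ · · · · ·
    · █ · · · · ·
    · █ · · · · ·
    · █ · · · · ·
    · █ · · · · ·
    · █ · · · · ·
    · █ · · · · ·
    · · · · · · ·
T2:
  2·area = 72  (B↔C swapped to make it positive)
  edge (7, 17)→(4, 4): d=(-3,-13) inclusive
  edge (4, 4)→(10, 6): d=(6,2) inclusive
  edge (10, 6)→(7, 17): d=(-3,11) inclusive
    (0,1)@(1, 3): e=[-36,0,108] → ·  [on edge]
    (2,2)@(5, 5): e=[10,4,58] → █
    (3,2)@(7, 5): e=[36,0,36] → █  [on edge]
    (4,2)@(9, 5): e=[62,-4,14] → ·
    (2,3)@(5, 7): e=[4,16,52] → █
    (4,3)@(9, 7): e=[56,8,8] → █
    (5,3)@(11, 7): e=[82,4,-14] → ·
    (6,3)@(13, 7): e=[108,0,-36] → ·  [on edge]
    (2,4)@(5, 9): e=[-2,28,46] → ·
    (3,4)@(7, 9): e=[24,24,24] → █
    (5,4)@(11, 9): e=[76,16,-20] → ·
    (3,5)@(7, 11): e=[18,36,18] → █
    (3,8)@(7, 17): e=[0,72,0] → █  [on edge]
  covered (11 px):
    · · · · · · ·
    · · · · · · ·
    · · █ █ · · ·
    · · █ █ █ · ·
    · · · █ █ · ·
    · · · █ · · ·
    · · · █ · · ·
    · · · █ · · ·
    · · · █ · · ·
    · · · · · · ·
T3:
  2·area = 90
  edge (5, 20)→(6, 0): d=(1,-20) inclusive
  edge (6, 0)→(10, 10): d=(4,10) inclusive
  edge (10, 10)→(5, 20): d=(-5,10) inclusive
    (3,1)@(7, 3): e=[23,2,65] → █
    (4,1)@(9, 3): e=[63,-18,45] → ·
    (3,2)@(7, 5): e=[25,10,55] → █
    (4,2)@(9, 5): e=[65,-10,35] → ·
    (3,3)@(7, 7): e=[27,18,45] → █
    (4,3)@(9, 7): e=[67,-2,25] → ·
    (3,4)@(7, 9): e=[29,26,35] → █
    (4,4)@(9, 9): e=[69,6,15] → █
    (5,4)@(11, 9): e=[109,-14,-5] → ·
    (3,5)@(7, 11): e=[31,34,25] → █
    (5,5)@(11, 11): e=[111,-6,-15] → ·
    (3,6)@(7, 13): e=[33,42,15] → █
  covered (9 px):
    · · · · · · ·
    · · · █ · · ·
    · · · █ · · ·
    · · · █ · · ·
    · · · █ █ · ·
    · · · █ █ · ·
    · · · █ · · ·
    · · · █ · · ·
    · · · · · · ·
    · · · · · · ·
T4:
  2·area = 54  (B↔C swapped to make it positive)
  edge (6, 0)→(5, 13): d=(-1,13) inclusive
  edge (5, 13)→(1, 11): d=(-4,-2) inclusive
  edge (1, 11)→(6, 0): d=(5,-11) inclusive
    (2,1)@(5, 3): e=[10,40,4] → █
    (3,1)@(7, 3): e=[-16,44,26] → ·
    (2,2)@(5, 5): e=[8,32,14] → █
    (3,2)@(7, 5): e=[-18,36,36] → ·
    (1,3)@(3, 7): e=[32,20,2] → █
    (3,3)@(7, 7): e=[-20,28,46] → ·
    (1,4)@(3, 9): e=[30,12,12] → █
    (3,4)@(7, 9): e=[-22,20,56] → ·
    (0,5)@(1, 11): e=[54,0,0] → █  [on edge]
    (3,5)@(7, 11): e=[-24,12,66] → ·
    (0,6)@(1, 13): e=[52,-8,10] → ·
    (1,6)@(3, 13): e=[26,-4,32] → ·
    (2,6)@(5, 13): e=[0,0,54] → █  [on edge]
    (4,7)@(9, 15): e=[-54,0,108] → ·  [on edge]
    (6,8)@(13, 17): e=[-108,0,162] → ·  [on edge]
  covered (10 px):
    · · · · · · ·
    · · █ · · · ·
    · · █ · · · ·
    · █ █ · · · ·
    · █ █ · · · ·
    █ █ █ · · · ·
    · · █ · · · ·
    · · · · · · ·
    · · · · · · ·
    · · · · · · ·

Result: [6,15,69]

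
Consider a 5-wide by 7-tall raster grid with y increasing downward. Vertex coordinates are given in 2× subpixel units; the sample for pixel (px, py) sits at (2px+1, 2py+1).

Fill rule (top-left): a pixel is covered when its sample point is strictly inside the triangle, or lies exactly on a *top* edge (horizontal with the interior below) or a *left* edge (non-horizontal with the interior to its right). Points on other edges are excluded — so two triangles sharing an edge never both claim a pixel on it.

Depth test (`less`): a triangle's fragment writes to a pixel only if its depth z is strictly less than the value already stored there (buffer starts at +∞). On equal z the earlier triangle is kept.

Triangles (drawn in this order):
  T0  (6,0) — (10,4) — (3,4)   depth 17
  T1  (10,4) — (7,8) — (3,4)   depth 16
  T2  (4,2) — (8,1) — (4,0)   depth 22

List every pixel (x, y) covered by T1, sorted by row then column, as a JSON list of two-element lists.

T0:
  2·area = 28
  edge (6, 0)→(10, 4): d=(4,4) right/bottom  bias=-1
  edge (10, 4)→(3, 4): d=(-7,0) right/bottom  bias=-1
  edge (3, 4)→(6, 0): d=(3,-4) top-left  bias=+0
    (3,0)@(7, 1): e=[0,21,7] → ·  [on edge]
    (2,1)@(5, 3): e=[16,7,5] → #
    (3,1)@(7, 3): e=[8,7,13] → #
    (4,1)@(9, 3): e=[0,7,21] → ·  [on edge]
    (2,2)@(5, 5): e=[24,-7,11] → ·
    (3,2)@(7, 5): e=[16,-7,19] → ·
  covered (2 px):
    · · · · ·
    · · # # ·
    · · · · ·
    · · · · ·
    · · · · ·
    · · · · ·
    · · · · ·
T1:
  2·area = 28
  edge (10, 4)→(7, 8): d=(-3,4) right/bottom  bias=-1
  edge (7, 8)→(3, 4): d=(-4,-4) top-left  bias=+0
  edge (3, 4)→(10, 4): d=(7,0) top-left  bias=+0
    (2,2)@(5, 5): e=[17,4,7] → #
    (3,2)@(7, 5): e=[9,12,7] → #
    (4,2)@(9, 5): e=[1,20,7] → #
    (2,3)@(5, 7): e=[11,-4,21] → ·
    (3,3)@(7, 7): e=[3,4,21] → #
    (4,3)@(9, 7): e=[-5,12,21] → ·
    (3,4)@(7, 9): e=[-3,-4,35] → ·
  covered (4 px):
    · · · · ·
    · · · · ·
    · · # # #
    · · · # ·
    · · · · ·
    · · · · ·
    · · · · ·
T2:
  2·area = 8  (B↔C swapped to make it positive)
  edge (4, 2)→(4, 0): d=(0,-2) top-left  bias=+0
  edge (4, 0)→(8, 1): d=(4,1) right/bottom  bias=-1
  edge (8, 1)→(4, 2): d=(-4,1) right/bottom  bias=-1
    (2,0)@(5, 1): e=[2,3,3] → #
    (3,0)@(7, 1): e=[6,1,1] → #
    (4,0)@(9, 1): e=[10,-1,-1] → ·
    (2,1)@(5, 3): e=[2,11,-5] → ·
    (3,1)@(7, 3): e=[6,9,-7] → ·
  covered (2 px):
    · · # # ·
    · · · · ·
    · · · · ·
    · · · · ·
    · · · · ·
    · · · · ·
    · · · · ·

Final: [[2,2],[3,2],[4,2],[3,3]]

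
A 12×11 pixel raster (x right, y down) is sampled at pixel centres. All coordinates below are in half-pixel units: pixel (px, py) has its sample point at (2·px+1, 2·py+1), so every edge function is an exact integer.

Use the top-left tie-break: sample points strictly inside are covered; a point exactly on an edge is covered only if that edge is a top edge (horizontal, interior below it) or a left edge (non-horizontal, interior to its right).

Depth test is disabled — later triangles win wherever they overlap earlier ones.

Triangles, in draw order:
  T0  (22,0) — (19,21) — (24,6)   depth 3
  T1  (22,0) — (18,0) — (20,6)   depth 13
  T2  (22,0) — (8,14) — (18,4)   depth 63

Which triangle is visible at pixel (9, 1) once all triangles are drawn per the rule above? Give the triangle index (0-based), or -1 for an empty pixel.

T0:
  2·area = 60  (B↔C swapped to make it positive)
  edge (22, 0)→(24, 6): d=(2,6) right/bottom  bias=-1
  edge (24, 6)→(19, 21): d=(-5,15) right/bottom  bias=-1
  edge (19, 21)→(22, 0): d=(3,-21) top-left  bias=+0
    (11,1)@(23, 3): e=[0,30,30] → ·  [on edge]
    (11,2)@(23, 5): e=[4,20,36] → #
    (10,3)@(21, 7): e=[20,40,0] → #  [on edge]
    (10,4)@(21, 9): e=[24,30,6] → #
    (11,4)@(23, 9): e=[12,0,48] → ·  [on edge]
    (10,5)@(21, 11): e=[28,20,12] → #
    (11,5)@(23, 11): e=[16,-10,54] → ·
    (10,6)@(21, 13): e=[32,10,18] → #
    (11,6)@(23, 13): e=[20,-20,60] → ·
    (10,7)@(21, 15): e=[36,0,24] → ·  [on edge]
    (9,10)@(19, 21): e=[60,0,0] → ·  [on edge]
  covered (6 px):
    · · · · · · · · · · · ·
    · · · · · · · · · · · ·
    · · · · · · · · · · · #
    · · · · · · · · · · # #
    · · · · · · · · · · # ·
    · · · · · · · · · · # ·
    · · · · · · · · · · # ·
    · · · · · · · · · · · ·
    · · · · · · · · · · · ·
    · · · · · · · · · · · ·
    · · · · · · · · · · · ·
T1:
  2·area = 24  (B↔C swapped to make it positive)
  edge (22, 0)→(20, 6): d=(-2,6) right/bottom  bias=-1
  edge (20, 6)→(18, 0): d=(-2,-6) top-left  bias=+0
  edge (18, 0)→(22, 0): d=(4,0) top-left  bias=+0
    (9,0)@(19, 1): e=[16,4,4] → #
    (10,0)@(21, 1): e=[4,16,4] → #
    (11,0)@(23, 1): e=[-8,28,4] → ·
    (9,1)@(19, 3): e=[12,0,12] → #  [on edge]
    (10,1)@(21, 3): e=[0,12,12] → ·  [on edge]
    (9,2)@(19, 5): e=[8,-4,20] → ·
    (9,4)@(19, 9): e=[0,-12,36] → ·  [on edge]
    (10,4)@(21, 9): e=[-12,0,36] → ·  [on edge]
    (8,7)@(17, 15): e=[0,-36,60] → ·  [on edge]
    (11,7)@(23, 15): e=[-36,0,60] → ·  [on edge]
    (7,10)@(15, 21): e=[0,-60,84] → ·  [on edge]
  covered (3 px):
    · · · · · · · · · # # ·
    · · · · · · · · · # · ·
    · · · · · · · · · · · ·
    · · · · · · · · · · · ·
    · · · · · · · · · · · ·
    · · · · · · · · · · · ·
    · · · · · · · · · · · ·
    · · · · · · · · · · · ·
    · · · · · · · · · · · ·
    · · · · · · · · · · · ·
    · · · · · · · · · · · ·
T2:
  degenerate (2·area = 0) — covers nothing

Z-buffer (winner per pixel, '.' = empty):
  . . . . . . . . . 1 1 .
  . . . . . . . . . 1 . .
  . . . . . . . . . . . 0
  . . . . . . . . . . 0 0
  . . . . . . . . . . 0 .
  . . . . . . . . . . 0 .
  . . . . . . . . . . 0 .
  . . . . . . . . . . . .
  . . . . . . . . . . . .
  . . . . . . . . . . . .
  . . . . . . . . . . . .

Final: 1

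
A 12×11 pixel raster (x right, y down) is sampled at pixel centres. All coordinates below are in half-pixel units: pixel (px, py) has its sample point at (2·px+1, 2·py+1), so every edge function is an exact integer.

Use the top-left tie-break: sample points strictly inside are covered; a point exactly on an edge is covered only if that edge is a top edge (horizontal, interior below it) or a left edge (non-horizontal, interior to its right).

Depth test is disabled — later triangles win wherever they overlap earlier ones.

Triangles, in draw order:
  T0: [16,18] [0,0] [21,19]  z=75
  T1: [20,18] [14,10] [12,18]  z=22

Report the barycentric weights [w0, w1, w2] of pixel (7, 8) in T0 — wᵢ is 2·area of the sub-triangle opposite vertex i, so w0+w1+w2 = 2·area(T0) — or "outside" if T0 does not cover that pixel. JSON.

T0:
  2·area = 74
  edge (16, 18)→(0, 0): d=(-16,-18) top-left  bias=+0
  edge (0, 0)→(21, 19): d=(21,19) right/bottom  bias=-1
  edge (21, 19)→(16, 18): d=(-5,-1) top-left  bias=+0
    (0,0)@(1, 1): e=[2,2,70] → █
    (1,0)@(3, 1): e=[38,-36,72] → ·
    (0,1)@(1, 3): e=[-30,44,60] → ·
    (1,1)@(3, 3): e=[6,6,62] → █
    (2,1)@(5, 3): e=[42,-32,64] → ·
    (1,2)@(3, 5): e=[-26,48,52] → ·
    (2,2)@(5, 5): e=[10,10,54] → █
    (3,2)@(7, 5): e=[46,-28,56] → ·
    (2,3)@(5, 7): e=[-22,52,44] → ·
    (3,3)@(7, 7): e=[14,14,46] → █
    (4,3)@(9, 7): e=[50,-24,48] → ·
    (3,4)@(7, 9): e=[-18,56,36] → ·
    (0,7)@(1, 15): e=[-222,296,0] → ·  [on edge]
    (5,8)@(11, 17): e=[-74,148,0] → ·  [on edge]
    (10,9)@(21, 19): e=[74,0,0] → ·  [on edge]
  covered (9 px):
    █ · · · · · · · · · · ·
    · █ · · · · · · · · · ·
    · · █ · · · · · · · · ·
    · · · █ · · · · · · · ·
    · · · · █ · · · · · · ·
    · · · · · █ · · · · · ·
    · · · · · · █ · · · · ·
    · · · · · · · █ · · · ·
    · · · · · · · · █ · · ·
    · · · · · · · · · · · ·
    · · · · · · · · · · · ·
T1:
  2·area = 64  (B↔C swapped to make it positive)
  edge (20, 18)→(12, 18): d=(-8,0) right/bottom  bias=-1
  edge (12, 18)→(14, 10): d=(2,-8) top-left  bias=+0
  edge (14, 10)→(20, 18): d=(6,8) right/bottom  bias=-1
    (7,6)@(15, 13): e=[40,14,10] → █
    (8,6)@(17, 13): e=[40,30,-6] → ·
    (6,7)@(13, 15): e=[24,2,38] → █
    (8,7)@(17, 15): e=[24,34,6] → █
    (9,7)@(19, 15): e=[24,50,-10] → ·
    (6,8)@(13, 17): e=[8,6,50] → █
    (9,8)@(19, 17): e=[8,54,2] → █
    (10,8)@(21, 17): e=[8,70,-14] → ·
    (6,9)@(13, 19): e=[-8,10,62] → ·
    (7,9)@(15, 19): e=[-8,26,46] → ·
    (8,9)@(17, 19): e=[-8,42,30] → ·
    (9,9)@(19, 19): e=[-8,58,14] → ·
  covered (8 px):
    · · · · · · · · · · · ·
    · · · · · · · · · · · ·
    · · · · · · · · · · · ·
    · · · · · · · · · · · ·
    · · · · · · · · · · · ·
    · · · · · · · · · · · ·
    · · · · · · · █ · · · ·
    · · · · · · █ █ █ · · ·
    · · · · · · █ █ █ █ · ·
    · · · · · · · · · · · ·
    · · · · · · · · · · · ·

Result: "outside"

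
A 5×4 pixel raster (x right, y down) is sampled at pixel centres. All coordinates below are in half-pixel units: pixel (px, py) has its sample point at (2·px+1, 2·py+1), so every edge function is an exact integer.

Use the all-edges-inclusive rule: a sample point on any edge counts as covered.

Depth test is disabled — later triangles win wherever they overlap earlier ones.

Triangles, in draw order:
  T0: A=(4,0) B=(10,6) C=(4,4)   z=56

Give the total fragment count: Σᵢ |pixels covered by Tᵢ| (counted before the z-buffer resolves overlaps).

T0:
  2·area = 24
  edge (4, 0)→(10, 6): d=(6,6) inclusive
  edge (10, 6)→(4, 4): d=(-6,-2) inclusive
  edge (4, 4)→(4, 0): d=(0,-4) inclusive
    (2,0)@(5, 1): e=[0,20,4] → X  [on edge]
    (3,0)@(7, 1): e=[-12,24,12] → .
    (0,1)@(1, 3): e=[36,0,-12] → .  [on edge]
    (2,1)@(5, 3): e=[12,8,4] → X
    (3,1)@(7, 3): e=[0,12,12] → X  [on edge]
    (4,1)@(9, 3): e=[-12,16,20] → .
    (2,2)@(5, 5): e=[24,-4,4] → .
    (3,2)@(7, 5): e=[12,0,12] → X  [on edge]
    (4,2)@(9, 5): e=[0,4,20] → X  [on edge]
    (3,3)@(7, 7): e=[24,-12,12] → .
    (4,3)@(9, 7): e=[12,-8,20] → .
  covered (5 px):
    . . X . .
    . . X X .
    . . . X X
    . . . . .

Result: 5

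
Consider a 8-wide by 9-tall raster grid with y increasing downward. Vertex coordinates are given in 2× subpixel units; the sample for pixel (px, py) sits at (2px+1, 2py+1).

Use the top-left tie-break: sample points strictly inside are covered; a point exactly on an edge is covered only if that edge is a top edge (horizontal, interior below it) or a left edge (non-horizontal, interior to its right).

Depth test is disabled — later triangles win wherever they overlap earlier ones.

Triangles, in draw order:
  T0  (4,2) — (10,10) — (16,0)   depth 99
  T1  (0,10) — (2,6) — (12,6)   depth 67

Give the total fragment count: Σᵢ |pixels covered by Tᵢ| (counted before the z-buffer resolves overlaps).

T0:
  2·area = 108  (B↔C swapped to make it positive)
  edge (4, 2)→(16, 0): d=(12,-2) top-left  bias=+0
  edge (16, 0)→(10, 10): d=(-6,10) right/bottom  bias=-1
  edge (10, 10)→(4, 2): d=(-6,-8) top-left  bias=+0
    (5,0)@(11, 1): e=[2,44,62] → █
    (6,0)@(13, 1): e=[6,24,78] → █
    (7,0)@(15, 1): e=[10,4,94] → █
    (2,1)@(5, 3): e=[14,92,2] → █
    (3,1)@(7, 3): e=[18,72,18] → █
    (4,1)@(9, 3): e=[22,52,34] → █
    (7,1)@(15, 3): e=[34,-8,82] → ·
    (2,2)@(5, 5): e=[38,80,-10] → ·
    (3,2)@(7, 5): e=[42,60,6] → █
    (6,2)@(13, 5): e=[54,0,54] → ·  [on edge]
    (3,3)@(7, 7): e=[66,48,-6] → ·
    (4,3)@(9, 7): e=[70,28,10] → █
    (3,7)@(7, 15): e=[162,0,-54] → ·  [on edge]
  covered (13 px):
    · · · · · █ █ █
    · · █ █ █ █ █ ·
    · · · █ █ █ · ·
    · · · · █ █ · ·
    · · · · · · · ·
    · · · · · · · ·
    · · · · · · · ·
    · · · · · · · ·
    · · · · · · · ·
T1:
  2·area = 40
  edge (0, 10)→(2, 6): d=(2,-4) top-left  bias=+0
  edge (2, 6)→(12, 6): d=(10,0) top-left  bias=+0
  edge (12, 6)→(0, 10): d=(-12,4) right/bottom  bias=-1
    (7,2)@(15, 5): e=[50,-10,0] → ·  [on edge]
    (1,3)@(3, 7): e=[6,10,24] → █
    (2,3)@(5, 7): e=[14,10,16] → █
    (3,3)@(7, 7): e=[22,10,8] → █
    (4,3)@(9, 7): e=[30,10,0] → ·  [on edge]
    (0,4)@(1, 9): e=[2,30,8] → █
    (1,4)@(3, 9): e=[10,30,0] → ·  [on edge]
    (2,4)@(5, 9): e=[18,30,-8] → ·
    (3,4)@(7, 9): e=[26,30,-16] → ·
    (0,5)@(1, 11): e=[6,50,-16] → ·
  covered (4 px):
    · · · · · · · ·
    · · · · · · · ·
    · · · · · · · ·
    · █ █ █ · · · ·
    █ · · · · · · ·
    · · · · · · · ·
    · · · · · · · ·
    · · · · · · · ·
    · · · · · · · ·

Final: 17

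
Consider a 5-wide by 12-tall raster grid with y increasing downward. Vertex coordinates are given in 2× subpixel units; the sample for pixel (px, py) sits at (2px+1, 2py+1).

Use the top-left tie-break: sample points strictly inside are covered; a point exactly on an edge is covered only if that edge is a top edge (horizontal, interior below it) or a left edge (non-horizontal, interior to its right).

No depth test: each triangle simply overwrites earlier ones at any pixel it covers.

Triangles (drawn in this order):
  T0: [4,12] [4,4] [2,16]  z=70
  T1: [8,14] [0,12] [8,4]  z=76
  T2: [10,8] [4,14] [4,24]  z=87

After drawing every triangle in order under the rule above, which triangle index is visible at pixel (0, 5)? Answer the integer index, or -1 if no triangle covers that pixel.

T0:
  2·area = 16  (B↔C swapped to make it positive)
  edge (4, 12)→(2, 16): d=(-2,4) right/bottom  bias=-1
  edge (2, 16)→(4, 4): d=(2,-12) top-left  bias=+0
  edge (4, 4)→(4, 12): d=(0,8) right/bottom  bias=-1
    (1,5)@(3, 11): e=[6,2,8] → #
    (2,5)@(5, 11): e=[-2,26,-8] → ·
    (1,6)@(3, 13): e=[2,6,8] → #
    (2,6)@(5, 13): e=[-6,30,-8] → ·
    (1,7)@(3, 15): e=[-2,10,8] → ·
  covered (2 px):
    · · · · ·
    · · · · ·
    · · · · ·
    · · · · ·
    · · · · ·
    · # · · ·
    · # · · ·
    · · · · ·
    · · · · ·
    · · · · ·
    · · · · ·
    · · · · ·
T1:
  2·area = 80
  edge (8, 14)→(0, 12): d=(-8,-2) top-left  bias=+0
  edge (0, 12)→(8, 4): d=(8,-8) top-left  bias=+0
  edge (8, 4)→(8, 14): d=(0,10) right/bottom  bias=-1
    (4,1)@(9, 3): e=[90,0,-10] → ·  [on edge]
    (3,2)@(7, 5): e=[70,0,10] → #  [on edge]
    (4,2)@(9, 5): e=[74,16,-10] → ·
    (2,3)@(5, 7): e=[50,0,30] → #  [on edge]
    (4,3)@(9, 7): e=[58,32,-10] → ·
    (1,4)@(3, 9): e=[30,0,50] → #  [on edge]
    (4,4)@(9, 9): e=[42,48,-10] → ·
    (0,5)@(1, 11): e=[10,0,70] → #  [on edge]
    (4,5)@(9, 11): e=[26,64,-10] → ·
    (0,6)@(1, 13): e=[-6,16,70] → ·
    (1,6)@(3, 13): e=[-2,32,50] → ·
    (2,6)@(5, 13): e=[2,48,30] → #
  covered (12 px):
    · · · · ·
    · · · · ·
    · · · # ·
    · · # # ·
    · # # # ·
    # # # # ·
    · · # # ·
    · · · · ·
    · · · · ·
    · · · · ·
    · · · · ·
    · · · · ·
T2:
  2·area = 60  (B↔C swapped to make it positive)
  edge (10, 8)→(4, 24): d=(-6,16) right/bottom  bias=-1
  edge (4, 24)→(4, 14): d=(0,-10) top-left  bias=+0
  edge (4, 14)→(10, 8): d=(6,-6) top-left  bias=+0
    (4,4)@(9, 9): e=[10,50,0] → #  [on edge]
    (3,5)@(7, 11): e=[30,30,0] → #  [on edge]
    (4,5)@(9, 11): e=[-2,50,12] → ·
    (2,6)@(5, 13): e=[50,10,0] → #  [on edge]
    (4,6)@(9, 13): e=[-14,50,24] → ·
    (1,7)@(3, 15): e=[70,-10,0] → ·  [on edge]
    (2,7)@(5, 15): e=[38,10,12] → #
    (4,7)@(9, 15): e=[-26,50,36] → ·
    (0,8)@(1, 17): e=[90,-30,0] → ·  [on edge]
    (2,8)@(5, 17): e=[26,10,24] → #
    (3,8)@(7, 17): e=[-6,30,36] → ·
    (2,9)@(5, 19): e=[14,10,36] → #
  covered (9 px):
    · · · · ·
    · · · · ·
    · · · · ·
    · · · · ·
    · · · · #
    · · · # ·
    · · # # ·
    · · # # ·
    · · # · ·
    · · # · ·
    · · # · ·
    · · · · ·

Z-buffer (winner per pixel, '.' = empty):
  . . . . .
  . . . . .
  . . . 1 .
  . . 1 1 .
  . 1 1 1 2
  1 1 1 2 .
  . 0 2 2 .
  . . 2 2 .
  . . 2 . .
  . . 2 . .
  . . 2 . .
  . . . . .

Final: 1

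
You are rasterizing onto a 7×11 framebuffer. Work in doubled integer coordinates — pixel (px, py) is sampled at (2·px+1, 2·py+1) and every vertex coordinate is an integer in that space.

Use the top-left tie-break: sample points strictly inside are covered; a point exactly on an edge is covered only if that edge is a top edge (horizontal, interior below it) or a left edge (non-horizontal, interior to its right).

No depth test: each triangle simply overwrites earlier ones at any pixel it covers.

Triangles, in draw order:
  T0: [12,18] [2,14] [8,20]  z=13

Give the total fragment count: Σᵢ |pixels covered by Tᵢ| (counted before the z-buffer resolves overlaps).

T0:
  2·area = 36  (B↔C swapped to make it positive)
  edge (12, 18)→(8, 20): d=(-4,2) right/bottom  bias=-1
  edge (8, 20)→(2, 14): d=(-6,-6) top-left  bias=+0
  edge (2, 14)→(12, 18): d=(10,4) right/bottom  bias=-1
    (0,6)@(1, 13): e=[42,0,-6] → ·  [on edge]
    (1,7)@(3, 15): e=[30,0,6] → █  [on edge]
    (2,7)@(5, 15): e=[26,12,-2] → ·
    (1,8)@(3, 17): e=[22,-12,26] → ·
    (2,8)@(5, 17): e=[18,0,18] → █  [on edge]
    (3,8)@(7, 17): e=[14,12,10] → █
    (4,8)@(9, 17): e=[10,24,2] → █
    (5,8)@(11, 17): e=[6,36,-6] → ·
    (2,9)@(5, 19): e=[10,-12,38] → ·
    (3,9)@(7, 19): e=[6,0,30] → █  [on edge]
    (5,9)@(11, 19): e=[-2,24,14] → ·
    (3,10)@(7, 21): e=[-2,-12,50] → ·
    (4,10)@(9, 21): e=[-6,0,42] → ·  [on edge]
  covered (6 px):
    · · · · · · ·
    · · · · · · ·
    · · · · · · ·
    · · · · · · ·
    · · · · · · ·
    · · · · · · ·
    · · · · · · ·
    · █ · · · · ·
    · · █ █ █ · ·
    · · · █ █ · ·
    · · · · · · ·

Result: 6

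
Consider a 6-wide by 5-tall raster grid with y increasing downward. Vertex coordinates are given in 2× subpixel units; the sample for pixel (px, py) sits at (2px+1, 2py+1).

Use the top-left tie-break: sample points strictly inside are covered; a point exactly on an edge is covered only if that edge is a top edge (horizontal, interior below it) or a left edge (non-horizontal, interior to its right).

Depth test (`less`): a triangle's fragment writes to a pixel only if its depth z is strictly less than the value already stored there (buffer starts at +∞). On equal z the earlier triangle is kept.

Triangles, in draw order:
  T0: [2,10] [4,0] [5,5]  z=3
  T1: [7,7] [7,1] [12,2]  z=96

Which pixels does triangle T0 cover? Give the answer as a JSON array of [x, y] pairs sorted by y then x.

T0:
  2·area = 20
  edge (2, 10)→(4, 0): d=(2,-10) top-left  bias=+0
  edge (4, 0)→(5, 5): d=(1,5) right/bottom  bias=-1
  edge (5, 5)→(2, 10): d=(-3,5) right/bottom  bias=-1
    (1,2)@(3, 5): e=[0,10,10] → #  [on edge]
    (2,2)@(5, 5): e=[20,0,0] → ·  [on edge]
    (1,3)@(3, 7): e=[4,12,4] → #
    (2,3)@(5, 7): e=[24,2,-6] → ·
    (1,4)@(3, 9): e=[8,14,-2] → ·
  covered (2 px):
    · · · · · ·
    · · · · · ·
    · # · · · ·
    · # · · · ·
    · · · · · ·
T1:
  2·area = 30
  edge (7, 7)→(7, 1): d=(0,-6) top-left  bias=+0
  edge (7, 1)→(12, 2): d=(5,1) right/bottom  bias=-1
  edge (12, 2)→(7, 7): d=(-5,5) right/bottom  bias=-1
    (3,0)@(7, 1): e=[0,0,30] → ·  [on edge]
    (3,1)@(7, 3): e=[0,10,20] → #  [on edge]
    (4,1)@(9, 3): e=[12,8,10] → #
    (5,1)@(11, 3): e=[24,6,0] → ·  [on edge]
    (3,2)@(7, 5): e=[0,20,10] → #  [on edge]
    (4,2)@(9, 5): e=[12,18,0] → ·  [on edge]
    (3,3)@(7, 7): e=[0,30,0] → ·  [on edge]
    (2,4)@(5, 9): e=[-12,42,0] → ·  [on edge]
    (3,4)@(7, 9): e=[0,40,-10] → ·  [on edge]
  covered (3 px):
    · · · · · ·
    · · · # # ·
    · · · # · ·
    · · · · · ·
    · · · · · ·

Answer: [[1,2],[1,3]]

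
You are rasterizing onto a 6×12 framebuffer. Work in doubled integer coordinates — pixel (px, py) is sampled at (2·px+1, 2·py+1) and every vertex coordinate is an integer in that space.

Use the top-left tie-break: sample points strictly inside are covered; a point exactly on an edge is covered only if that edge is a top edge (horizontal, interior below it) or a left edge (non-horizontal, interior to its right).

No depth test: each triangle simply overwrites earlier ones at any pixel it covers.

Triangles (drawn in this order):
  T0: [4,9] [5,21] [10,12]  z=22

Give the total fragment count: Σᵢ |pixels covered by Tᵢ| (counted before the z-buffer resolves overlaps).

T0:
  2·area = 69  (B↔C swapped to make it positive)
  edge (4, 9)→(10, 12): d=(6,3) right/bottom  bias=-1
  edge (10, 12)→(5, 21): d=(-5,9) right/bottom  bias=-1
  edge (5, 21)→(4, 9): d=(-1,-12) top-left  bias=+0
    (2,5)@(5, 11): e=[9,50,10] → █
    (3,5)@(7, 11): e=[3,32,34] → █
    (4,5)@(9, 11): e=[-3,14,58] → ·
    (2,6)@(5, 13): e=[21,40,8] → █
    (4,6)@(9, 13): e=[9,4,56] → █
    (5,6)@(11, 13): e=[3,-14,80] → ·
    (2,7)@(5, 15): e=[33,30,6] → █
    (4,7)@(9, 15): e=[21,-6,54] → ·
    (2,8)@(5, 17): e=[45,20,4] → █
    (4,8)@(9, 17): e=[33,-16,52] → ·
    (2,9)@(5, 19): e=[57,10,2] → █
    (3,9)@(7, 19): e=[51,-8,26] → ·
    (2,10)@(5, 21): e=[69,0,0] → ·  [on edge]
  covered (10 px):
    · · · · · ·
    · · · · · ·
    · · · · · ·
    · · · · · ·
    · · · · · ·
    · · █ █ · ·
    · · █ █ █ ·
    · · █ █ · ·
    · · █ █ · ·
    · · █ · · ·
    · · · · · ·
    · · · · · ·

Result: 10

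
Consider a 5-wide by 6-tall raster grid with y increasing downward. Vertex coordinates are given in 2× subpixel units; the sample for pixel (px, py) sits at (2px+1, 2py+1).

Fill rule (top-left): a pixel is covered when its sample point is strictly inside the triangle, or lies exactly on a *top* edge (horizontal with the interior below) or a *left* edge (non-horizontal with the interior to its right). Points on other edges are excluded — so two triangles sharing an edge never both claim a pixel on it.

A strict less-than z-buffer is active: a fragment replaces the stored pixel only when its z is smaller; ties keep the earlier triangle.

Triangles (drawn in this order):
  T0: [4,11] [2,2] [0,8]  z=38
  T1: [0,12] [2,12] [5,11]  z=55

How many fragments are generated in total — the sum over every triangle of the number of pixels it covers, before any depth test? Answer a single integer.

T0:
  2·area = 30  (B↔C swapped to make it positive)
  edge (4, 11)→(0, 8): d=(-4,-3) top-left  bias=+0
  edge (0, 8)→(2, 2): d=(2,-6) top-left  bias=+0
  edge (2, 2)→(4, 11): d=(2,9) right/bottom  bias=-1
    (0,2)@(1, 5): e=[15,0,15] → X  [on edge]
    (1,2)@(3, 5): e=[21,12,-3] → .
    (0,3)@(1, 7): e=[7,4,19] → X
    (1,3)@(3, 7): e=[13,16,1] → X
    (2,3)@(5, 7): e=[19,28,-17] → .
    (0,4)@(1, 9): e=[-1,8,23] → .
    (1,4)@(3, 9): e=[5,20,5] → X
    (2,4)@(5, 9): e=[11,32,-13] → .
    (1,5)@(3, 11): e=[-3,24,9] → .
  covered (4 px):
    . . . . .
    . . . . .
    X . . . .
    X X . . .
    . X . . .
    . . . . .
T1:
  2·area = 2  (B↔C swapped to make it positive)
  edge (0, 12)→(5, 11): d=(5,-1) top-left  bias=+0
  edge (5, 11)→(2, 12): d=(-3,1) right/bottom  bias=-1
  edge (2, 12)→(0, 12): d=(-2,0) right/bottom  bias=-1
    (2,5)@(5, 11): e=[0,0,2] → .  [on edge]
  covered (0 px):
    . . . . .
    . . . . .
    . . . . .
    . . . . .
    . . . . .
    . . . . .

Answer: 4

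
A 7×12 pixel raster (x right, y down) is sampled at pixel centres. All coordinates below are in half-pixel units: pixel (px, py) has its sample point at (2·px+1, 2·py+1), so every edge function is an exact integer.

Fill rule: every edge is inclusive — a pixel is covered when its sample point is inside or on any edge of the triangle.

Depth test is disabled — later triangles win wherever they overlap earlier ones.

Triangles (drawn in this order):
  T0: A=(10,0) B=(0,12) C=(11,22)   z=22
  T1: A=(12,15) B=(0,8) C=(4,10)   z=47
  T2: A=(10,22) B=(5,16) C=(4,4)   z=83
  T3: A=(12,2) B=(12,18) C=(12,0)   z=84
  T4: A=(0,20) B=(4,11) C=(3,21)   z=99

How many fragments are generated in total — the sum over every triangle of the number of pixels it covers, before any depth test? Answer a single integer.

T0:
  2·area = 232  (B↔C swapped to make it positive)
  edge (10, 0)→(11, 22): d=(1,22) inclusive
  edge (11, 22)→(0, 12): d=(-11,-10) inclusive
  edge (0, 12)→(10, 0): d=(10,-12) inclusive
    (4,1)@(9, 3): e=[25,189,18] → █
    (5,1)@(11, 3): e=[-19,209,42] → ·
    (3,2)@(7, 5): e=[71,147,14] → █
    (5,2)@(11, 5): e=[-17,187,62] → ·
    (2,3)@(5, 7): e=[117,105,10] → █
    (5,3)@(11, 7): e=[-15,165,82] → ·
    (1,4)@(3, 9): e=[163,63,6] → █
    (5,4)@(11, 9): e=[-13,143,102] → ·
    (0,5)@(1, 11): e=[209,21,2] → █
    (5,5)@(11, 11): e=[-11,121,122] → ·
    (0,6)@(1, 13): e=[211,-1,22] → ·
    (1,6)@(3, 13): e=[167,19,46] → █
  covered (25 px):
    · · · · · · ·
    · · · · █ · ·
    · · · █ █ · ·
    · · █ █ █ · ·
    · █ █ █ █ · ·
    █ █ █ █ █ · ·
    · █ █ █ █ · ·
    · · █ █ █ · ·
    · · · █ █ · ·
    · · · · █ · ·
    · · · · · · ·
    · · · · · · ·
T1:
  2·area = 4
  edge (12, 15)→(0, 8): d=(-12,-7) inclusive
  edge (0, 8)→(4, 10): d=(4,2) inclusive
  edge (4, 10)→(12, 15): d=(8,5) inclusive
  covered (0 px):
    · · · · · · ·
    · · · · · · ·
    · · · · · · ·
    · · · · · · ·
    · · · · · · ·
    · · · · · · ·
    · · · · · · ·
    · · · · · · ·
    · · · · · · ·
    · · · · · · ·
    · · · · · · ·
    · · · · · · ·
T2:
  2·area = 54
  edge (10, 22)→(5, 16): d=(-5,-6) inclusive
  edge (5, 16)→(4, 4): d=(-1,-12) inclusive
  edge (4, 4)→(10, 22): d=(6,18) inclusive
    (1,0)@(3, 1): e=[63,-9,0] → ·  [on edge]
    (2,3)@(5, 7): e=[45,9,0] → █  [on edge]
    (3,3)@(7, 7): e=[57,33,-36] → ·
    (2,4)@(5, 9): e=[35,7,12] → █
    (3,4)@(7, 9): e=[47,31,-24] → ·
    (2,5)@(5, 11): e=[25,5,24] → █
    (3,5)@(7, 11): e=[37,29,-12] → ·
    (2,6)@(5, 13): e=[15,3,36] → █
    (3,6)@(7, 13): e=[27,27,0] → █  [on edge]
    (4,6)@(9, 13): e=[39,51,-36] → ·
    (2,7)@(5, 15): e=[5,1,48] → █
    (4,7)@(9, 15): e=[29,49,-24] → ·
    (4,9)@(9, 19): e=[9,45,0] → █  [on edge]
  covered (9 px):
    · · · · · · ·
    · · · · · · ·
    · · · · · · ·
    · · █ · · · ·
    · · █ · · · ·
    · · █ · · · ·
    · · █ █ · · ·
    · · █ █ · · ·
    · · · █ · · ·
    · · · · █ · ·
    · · · · · · ·
    · · · · · · ·
T3:
  degenerate (2·area = 0) — covers nothing
T4:
  2·area = 31
  edge (0, 20)→(4, 11): d=(4,-9) inclusive
  edge (4, 11)→(3, 21): d=(-1,10) inclusive
  edge (3, 21)→(0, 20): d=(-3,-1) inclusive
    (2,0)@(5, 1): e=[-31,0,62] → ·  [on edge]
    (1,7)@(3, 15): e=[7,6,18] → █
    (2,7)@(5, 15): e=[25,-14,20] → ·
    (1,8)@(3, 17): e=[15,4,12] → █
    (2,8)@(5, 17): e=[33,-16,14] → ·
    (0,9)@(1, 19): e=[5,22,4] → █
    (2,9)@(5, 19): e=[41,-18,8] → ·
    (0,10)@(1, 21): e=[13,20,-2] → ·
    (1,10)@(3, 21): e=[31,0,0] → █  [on edge]
    (2,10)@(5, 21): e=[49,-20,2] → ·
    (1,11)@(3, 23): e=[39,-2,-6] → ·
    (4,11)@(9, 23): e=[93,-62,0] → ·  [on edge]
  covered (5 px):
    · · · · · · ·
    · · · · · · ·
    · · · · · · ·
    · · · · · · ·
    · · · · · · ·
    · · · · · · ·
    · · · · · · ·
    · █ · · · · ·
    · █ · · · · ·
    █ █ · · · · ·
    · █ · · · · ·
    · · · · · · ·

Final: 39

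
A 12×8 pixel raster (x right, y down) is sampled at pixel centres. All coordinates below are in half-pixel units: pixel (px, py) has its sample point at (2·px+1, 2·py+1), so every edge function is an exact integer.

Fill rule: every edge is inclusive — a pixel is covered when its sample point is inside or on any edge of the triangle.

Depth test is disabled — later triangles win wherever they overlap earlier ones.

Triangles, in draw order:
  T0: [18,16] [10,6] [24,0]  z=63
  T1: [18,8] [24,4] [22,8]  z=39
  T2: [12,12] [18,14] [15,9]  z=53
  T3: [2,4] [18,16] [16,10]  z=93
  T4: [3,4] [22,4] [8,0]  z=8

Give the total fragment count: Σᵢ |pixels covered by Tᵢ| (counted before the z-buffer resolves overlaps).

T0:
  2·area = 188
  edge (18, 16)→(10, 6): d=(-8,-10) inclusive
  edge (10, 6)→(24, 0): d=(14,-6) inclusive
  edge (24, 0)→(18, 16): d=(-6,16) inclusive
    (11,0)@(23, 1): e=[170,8,10] → #
    (8,1)@(17, 3): e=[94,0,94] → #  [on edge]
    (9,1)@(19, 3): e=[114,12,62] → #
    (10,1)@(21, 3): e=[134,24,30] → #
    (11,1)@(23, 3): e=[154,36,-2] → ·
    (6,2)@(13, 5): e=[38,4,146] → #
    (7,2)@(15, 5): e=[58,16,114] → #
    (11,2)@(23, 5): e=[138,64,-14] → ·
    (5,3)@(11, 7): e=[2,20,166] → #
    (11,3)@(23, 7): e=[122,92,-26] → ·
    (1,4)@(3, 9): e=[-94,0,282] → ·  [on edge]
    (5,4)@(11, 9): e=[-14,48,154] → ·
  covered (24 px):
    · · · · · · · · · · · #
    · · · · · · · · # # # ·
    · · · · · · # # # # # ·
    · · · · · # # # # # # ·
    · · · · · · # # # # · ·
    · · · · · · · # # # · ·
    · · · · · · · · # # · ·
    · · · · · · · · · · · ·
T1:
  2·area = 16
  edge (18, 8)→(24, 4): d=(6,-4) inclusive
  edge (24, 4)→(22, 8): d=(-2,4) inclusive
  edge (22, 8)→(18, 8): d=(-4,0) inclusive
    (11,2)@(23, 5): e=[2,2,12] → #
    (10,3)@(21, 7): e=[6,6,4] → #
    (11,3)@(23, 7): e=[14,-2,4] → ·
    (10,4)@(21, 9): e=[18,2,-4] → ·
  covered (2 px):
    · · · · · · · · · · · ·
    · · · · · · · · · · · ·
    · · · · · · · · · · · #
    · · · · · · · · · · # ·
    · · · · · · · · · · · ·
    · · · · · · · · · · · ·
    · · · · · · · · · · · ·
    · · · · · · · · · · · ·
T2:
  2·area = 24  (B↔C swapped to make it positive)
  edge (12, 12)→(15, 9): d=(3,-3) inclusive
  edge (15, 9)→(18, 14): d=(3,5) inclusive
  edge (18, 14)→(12, 12): d=(-6,-2) inclusive
    (11,0)@(23, 1): e=[0,-64,88] → ·  [on edge]
    (10,1)@(21, 3): e=[0,-48,72] → ·  [on edge]
    (9,2)@(19, 5): e=[0,-32,56] → ·  [on edge]
    (8,3)@(17, 7): e=[0,-16,40] → ·  [on edge]
    (1,4)@(3, 9): e=[-36,60,0] → ·  [on edge]
    (7,4)@(15, 9): e=[0,0,24] → #  [on edge]
    (8,4)@(17, 9): e=[6,-10,28] → ·
    (4,5)@(9, 11): e=[-12,36,0] → ·  [on edge]
    (6,5)@(13, 11): e=[0,16,8] → #  [on edge]
    (8,5)@(17, 11): e=[12,-4,16] → ·
    (5,6)@(11, 13): e=[0,32,-8] → ·  [on edge]
    (6,6)@(13, 13): e=[6,22,-4] → ·
    (7,6)@(15, 13): e=[12,12,0] → #  [on edge]
    (4,7)@(9, 15): e=[0,48,-24] → ·  [on edge]
    (10,7)@(21, 15): e=[36,-12,0] → ·  [on edge]
  covered (5 px):
    · · · · · · · · · · · ·
    · · · · · · · · · · · ·
    · · · · · · · · · · · ·
    · · · · · · · · · · · ·
    · · · · · · · # · · · ·
    · · · · · · # # · · · ·
    · · · · · · · # # · · ·
    · · · · · · · · · · · ·
T3:
  2·area = 72  (B↔C swapped to make it positive)
  edge (2, 4)→(16, 10): d=(14,6) inclusive
  edge (16, 10)→(18, 16): d=(2,6) inclusive
  edge (18, 16)→(2, 4): d=(-16,-12) inclusive
    (6,0)@(13, 1): e=[-108,0,180] → ·  [on edge]
    (3,3)@(7, 7): e=[12,48,12] → #
    (4,3)@(9, 7): e=[0,36,36] → #  [on edge]
    (5,3)@(11, 7): e=[-12,24,60] → ·
    (7,3)@(15, 7): e=[-36,0,108] → ·  [on edge]
    (3,4)@(7, 9): e=[40,52,-20] → ·
    (4,4)@(9, 9): e=[28,40,4] → #
    (5,4)@(11, 9): e=[16,28,28] → #
    (6,4)@(13, 9): e=[4,16,52] → #
    (7,4)@(15, 9): e=[-8,4,76] → ·
    (4,5)@(9, 11): e=[56,44,-28] → ·
    (5,5)@(11, 11): e=[44,32,-4] → ·
    (8,6)@(17, 13): e=[36,0,36] → #  [on edge]
    (11,6)@(23, 13): e=[0,-36,108] → ·  [on edge]
  covered (10 px):
    · · · · · · · · · · · ·
    · · · · · · · · · · · ·
    · · · · · · · · · · · ·
    · · · # # · · · · · · ·
    · · · · # # # · · · · ·
    · · · · · · # # · · · ·
    · · · · · · · # # · · ·
    · · · · · · · · # · · ·
T4:
  2·area = 76  (B↔C swapped to make it positive)
  edge (3, 4)→(8, 0): d=(5,-4) inclusive
  edge (8, 0)→(22, 4): d=(14,4) inclusive
  edge (22, 4)→(3, 4): d=(-19,0) inclusive
    (3,0)@(7, 1): e=[1,18,57] → #
    (4,0)@(9, 1): e=[9,10,57] → #
    (5,0)@(11, 1): e=[17,2,57] → #
    (6,0)@(13, 1): e=[25,-6,57] → ·
    (2,1)@(5, 3): e=[3,54,19] → #
    (6,1)@(13, 3): e=[35,22,19] → #
    (7,1)@(15, 3): e=[43,14,19] → #
    (8,1)@(17, 3): e=[51,6,19] → #
    (9,1)@(19, 3): e=[59,-2,19] → ·
    (2,2)@(5, 5): e=[13,82,-19] → ·
    (3,2)@(7, 5): e=[21,74,-19] → ·
    (4,2)@(9, 5): e=[29,66,-19] → ·
  covered (10 px):
    · · · # # # · · · · · ·
    · · # # # # # # # · · ·
    · · · · · · · · · · · ·
    · · · · · · · · · · · ·
    · · · · · · · · · · · ·
    · · · · · · · · · · · ·
    · · · · · · · · · · · ·
    · · · · · · · · · · · ·

Answer: 51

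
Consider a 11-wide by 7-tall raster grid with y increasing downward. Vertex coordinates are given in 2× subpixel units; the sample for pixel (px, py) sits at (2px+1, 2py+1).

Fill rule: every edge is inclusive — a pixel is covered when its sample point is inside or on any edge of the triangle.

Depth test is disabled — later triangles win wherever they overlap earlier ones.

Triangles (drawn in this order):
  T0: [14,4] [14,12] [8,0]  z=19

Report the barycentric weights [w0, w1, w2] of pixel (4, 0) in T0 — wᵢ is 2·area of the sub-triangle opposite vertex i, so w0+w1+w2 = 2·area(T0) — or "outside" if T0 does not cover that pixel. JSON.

T0:
  2·area = 48
  edge (14, 4)→(14, 12): d=(0,8) inclusive
  edge (14, 12)→(8, 0): d=(-6,-12) inclusive
  edge (8, 0)→(14, 4): d=(6,4) inclusive
    (4,0)@(9, 1): e=[40,6,2] → X
    (5,0)@(11, 1): e=[24,30,-6] → .
    (4,1)@(9, 3): e=[40,-6,14] → .
    (5,1)@(11, 3): e=[24,18,6] → X
    (6,1)@(13, 3): e=[8,42,-2] → .
    (5,2)@(11, 5): e=[24,6,18] → X
    (6,2)@(13, 5): e=[8,30,10] → X
    (7,2)@(15, 5): e=[-8,54,2] → .
    (5,3)@(11, 7): e=[24,-6,30] → .
    (6,3)@(13, 7): e=[8,18,22] → X
    (7,3)@(15, 7): e=[-8,42,14] → .
    (6,4)@(13, 9): e=[8,6,34] → X
  covered (6 px):
    . . . . X . . . . . .
    . . . . . X . . . . .
    . . . . . X X . . . .
    . . . . . . X . . . .
    . . . . . . X . . . .
    . . . . . . . . . . .
    . . . . . . . . . . .

Final: [6,2,40]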